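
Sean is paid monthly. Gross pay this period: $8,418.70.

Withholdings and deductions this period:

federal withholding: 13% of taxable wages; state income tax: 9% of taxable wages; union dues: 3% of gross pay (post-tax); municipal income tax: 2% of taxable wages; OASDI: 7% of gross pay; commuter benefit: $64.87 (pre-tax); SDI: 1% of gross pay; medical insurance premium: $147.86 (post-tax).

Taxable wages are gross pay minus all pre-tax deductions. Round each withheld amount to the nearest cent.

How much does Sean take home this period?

$5,274.99

Commuter benefit: $64.87
Taxable wages = $8,418.70 − $64.87 = $8,353.83
Municipal income tax: $8,353.83 × 0.02 = $167.08
State income tax: $8,353.83 × 0.09 = $751.84
Federal withholding: $8,353.83 × 0.13 = $1,086.00
SDI: $8,418.70 × 0.01 = $84.19
OASDI: $8,418.70 × 0.07 = $589.31
Union dues: $8,418.70 × 0.03 = $252.56
Medical insurance premium: $147.86
Total deductions = $64.87 + $167.08 + $751.84 + $1,086.00 + $84.19 + $589.31 + $252.56 + $147.86 = $3,143.71
Net pay = $8,418.70 − $3,143.71 = $5,274.99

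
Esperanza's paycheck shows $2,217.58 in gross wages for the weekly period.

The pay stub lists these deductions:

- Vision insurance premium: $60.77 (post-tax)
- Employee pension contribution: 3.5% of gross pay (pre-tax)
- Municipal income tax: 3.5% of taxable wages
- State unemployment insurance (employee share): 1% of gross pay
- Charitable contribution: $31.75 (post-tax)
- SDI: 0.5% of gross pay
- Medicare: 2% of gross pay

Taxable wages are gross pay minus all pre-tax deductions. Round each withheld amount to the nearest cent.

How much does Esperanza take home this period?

$1,894.92

Employee pension contribution: $2,217.58 × 0.035 = $77.62
Taxable wages = $2,217.58 − $77.62 = $2,139.96
Municipal income tax: $2,139.96 × 0.035 = $74.90
Medicare: $2,217.58 × 0.02 = $44.35
SDI: $2,217.58 × 0.005 = $11.09
State unemployment insurance (employee share): $2,217.58 × 0.01 = $22.18
Vision insurance premium: $60.77
Charitable contribution: $31.75
Total deductions = $77.62 + $74.90 + $44.35 + $11.09 + $22.18 + $60.77 + $31.75 = $322.66
Net pay = $2,217.58 − $322.66 = $1,894.92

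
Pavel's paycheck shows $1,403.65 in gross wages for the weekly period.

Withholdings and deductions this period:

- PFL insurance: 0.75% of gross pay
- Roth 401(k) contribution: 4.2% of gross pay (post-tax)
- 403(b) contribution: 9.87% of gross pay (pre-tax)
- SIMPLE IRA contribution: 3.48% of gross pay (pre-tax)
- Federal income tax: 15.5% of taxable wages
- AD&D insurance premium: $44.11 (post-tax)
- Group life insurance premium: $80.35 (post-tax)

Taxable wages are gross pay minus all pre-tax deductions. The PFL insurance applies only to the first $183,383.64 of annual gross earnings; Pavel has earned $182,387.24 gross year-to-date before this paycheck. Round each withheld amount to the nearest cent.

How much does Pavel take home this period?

SIMPLE IRA contribution: $1,403.65 × 0.0348 = $48.85
403(b) contribution: $1,403.65 × 0.0987 = $138.54
Pre-tax total = $48.85 + $138.54 = $187.39
Taxable wages = $1,403.65 − $187.39 = $1,216.26
Federal income tax: $1,216.26 × 0.155 = $188.52
PFL insurance: only $183,383.64 − $182,387.24 = $996.40 of this check is subject → $996.40 × 0.0075 = $7.47
AD&D insurance premium: $44.11
Roth 401(k) contribution: $1,403.65 × 0.042 = $58.95
Group life insurance premium: $80.35
Total deductions = $48.85 + $138.54 + $188.52 + $7.47 + $44.11 + $58.95 + $80.35 = $566.79
Net pay = $1,403.65 − $566.79 = $836.86

$836.86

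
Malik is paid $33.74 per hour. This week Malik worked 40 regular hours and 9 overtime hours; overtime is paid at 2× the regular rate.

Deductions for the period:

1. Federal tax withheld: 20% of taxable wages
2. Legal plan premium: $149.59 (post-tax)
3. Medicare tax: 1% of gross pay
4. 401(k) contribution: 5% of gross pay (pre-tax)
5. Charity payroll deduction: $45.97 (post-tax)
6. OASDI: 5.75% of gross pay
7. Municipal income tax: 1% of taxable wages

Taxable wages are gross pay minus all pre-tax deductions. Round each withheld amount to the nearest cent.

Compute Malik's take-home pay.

$1,141.02

Regular pay: 40 × $33.74 = $1,349.60
Overtime pay: 9 × $33.74 × 2 = $607.32
Gross pay = $1,349.60 + $607.32 = $1,956.92
401(k) contribution: $1,956.92 × 0.05 = $97.85
Taxable wages = $1,956.92 − $97.85 = $1,859.07
Federal tax withheld: $1,859.07 × 0.2 = $371.81
Municipal income tax: $1,859.07 × 0.01 = $18.59
OASDI: $1,956.92 × 0.0575 = $112.52
Medicare tax: $1,956.92 × 0.01 = $19.57
Charity payroll deduction: $45.97
Legal plan premium: $149.59
Total deductions = $97.85 + $371.81 + $18.59 + $112.52 + $19.57 + $45.97 + $149.59 = $815.90
Net pay = $1,956.92 − $815.90 = $1,141.02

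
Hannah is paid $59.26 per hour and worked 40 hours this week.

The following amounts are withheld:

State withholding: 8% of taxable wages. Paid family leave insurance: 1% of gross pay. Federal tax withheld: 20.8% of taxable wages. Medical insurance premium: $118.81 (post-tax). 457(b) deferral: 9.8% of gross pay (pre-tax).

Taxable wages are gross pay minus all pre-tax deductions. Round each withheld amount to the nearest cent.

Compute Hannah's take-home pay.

$1,379.82

Gross pay: 40 × $59.26 = $2,370.40
457(b) deferral: $2,370.40 × 0.098 = $232.30
Taxable wages = $2,370.40 − $232.30 = $2,138.10
State withholding: $2,138.10 × 0.08 = $171.05
Federal tax withheld: $2,138.10 × 0.208 = $444.72
Paid family leave insurance: $2,370.40 × 0.01 = $23.70
Medical insurance premium: $118.81
Total deductions = $232.30 + $171.05 + $444.72 + $23.70 + $118.81 = $990.58
Net pay = $2,370.40 − $990.58 = $1,379.82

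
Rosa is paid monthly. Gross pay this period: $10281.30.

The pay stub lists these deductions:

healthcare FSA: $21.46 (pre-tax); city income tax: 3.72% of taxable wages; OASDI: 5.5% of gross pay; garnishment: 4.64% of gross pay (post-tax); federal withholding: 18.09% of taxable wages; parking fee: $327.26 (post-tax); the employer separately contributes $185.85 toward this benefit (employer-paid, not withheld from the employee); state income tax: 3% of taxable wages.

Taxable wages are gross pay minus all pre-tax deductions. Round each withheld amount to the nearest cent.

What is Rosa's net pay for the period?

$6344.58

Healthcare FSA: $21.46
Taxable wages = $10281.30 − $21.46 = $10259.84
City income tax: $10259.84 × 0.0372 = $381.67
Federal withholding: $10259.84 × 0.1809 = $1856.01
State income tax: $10259.84 × 0.03 = $307.80
OASDI: $10281.30 × 0.055 = $565.47
Garnishment: $10281.30 × 0.0464 = $477.05
Parking fee: $327.26
(Employer's $185.85 toward parking fee is not withheld from the employee.)
Total deductions = $21.46 + $381.67 + $1856.01 + $307.80 + $565.47 + $477.05 + $327.26 = $3936.72
Net pay = $10281.30 − $3936.72 = $6344.58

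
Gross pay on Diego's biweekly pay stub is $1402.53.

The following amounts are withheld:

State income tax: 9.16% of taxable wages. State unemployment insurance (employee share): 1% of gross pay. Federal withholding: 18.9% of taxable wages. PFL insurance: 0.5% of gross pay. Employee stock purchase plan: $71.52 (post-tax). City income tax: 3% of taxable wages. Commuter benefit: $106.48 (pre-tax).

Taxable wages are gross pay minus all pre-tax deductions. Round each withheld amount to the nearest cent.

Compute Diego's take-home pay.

$800.94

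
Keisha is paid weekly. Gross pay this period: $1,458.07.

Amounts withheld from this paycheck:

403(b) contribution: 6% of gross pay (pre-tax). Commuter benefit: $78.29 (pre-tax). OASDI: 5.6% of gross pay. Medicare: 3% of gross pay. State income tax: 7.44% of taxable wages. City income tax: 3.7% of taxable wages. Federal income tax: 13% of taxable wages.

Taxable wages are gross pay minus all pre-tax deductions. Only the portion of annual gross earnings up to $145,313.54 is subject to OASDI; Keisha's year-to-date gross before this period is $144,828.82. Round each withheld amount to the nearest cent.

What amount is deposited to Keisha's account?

$909.45

Commuter benefit: $78.29
403(b) contribution: $1,458.07 × 0.06 = $87.48
Pre-tax total = $78.29 + $87.48 = $165.77
Taxable wages = $1,458.07 − $165.77 = $1,292.30
State income tax: $1,292.30 × 0.0744 = $96.15
City income tax: $1,292.30 × 0.037 = $47.82
Federal income tax: $1,292.30 × 0.13 = $168.00
OASDI: only $145,313.54 − $144,828.82 = $484.72 of this check is subject → $484.72 × 0.056 = $27.14
Medicare: $1,458.07 × 0.03 = $43.74
Total deductions = $78.29 + $87.48 + $96.15 + $47.82 + $168.00 + $27.14 + $43.74 = $548.62
Net pay = $1,458.07 − $548.62 = $909.45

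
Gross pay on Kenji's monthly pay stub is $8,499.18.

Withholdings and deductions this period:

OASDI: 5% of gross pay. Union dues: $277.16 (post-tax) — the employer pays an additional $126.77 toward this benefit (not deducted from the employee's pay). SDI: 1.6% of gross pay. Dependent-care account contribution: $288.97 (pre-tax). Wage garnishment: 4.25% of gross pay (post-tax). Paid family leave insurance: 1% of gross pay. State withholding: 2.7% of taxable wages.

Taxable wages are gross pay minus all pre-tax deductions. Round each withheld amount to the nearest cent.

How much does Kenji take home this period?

Dependent-care account contribution: $288.97
Taxable wages = $8,499.18 − $288.97 = $8,210.21
State withholding: $8,210.21 × 0.027 = $221.68
Paid family leave insurance: $8,499.18 × 0.01 = $84.99
SDI: $8,499.18 × 0.016 = $135.99
OASDI: $8,499.18 × 0.05 = $424.96
Wage garnishment: $8,499.18 × 0.0425 = $361.22
Union dues: $277.16
(Employer's $126.77 toward union dues is not withheld from the employee.)
Total deductions = $288.97 + $221.68 + $84.99 + $135.99 + $424.96 + $361.22 + $277.16 = $1,794.97
Net pay = $8,499.18 − $1,794.97 = $6,704.21

$6,704.21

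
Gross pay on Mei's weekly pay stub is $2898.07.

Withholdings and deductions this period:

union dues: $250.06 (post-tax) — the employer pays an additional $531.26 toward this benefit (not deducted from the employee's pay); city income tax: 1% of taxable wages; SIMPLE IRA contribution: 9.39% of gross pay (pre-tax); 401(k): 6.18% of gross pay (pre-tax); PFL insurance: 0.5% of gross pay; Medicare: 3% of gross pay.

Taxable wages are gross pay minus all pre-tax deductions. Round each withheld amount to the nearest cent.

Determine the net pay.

SIMPLE IRA contribution: $2898.07 × 0.0939 = $272.13
401(k): $2898.07 × 0.0618 = $179.10
Pre-tax total = $272.13 + $179.10 = $451.23
Taxable wages = $2898.07 − $451.23 = $2446.84
City income tax: $2446.84 × 0.01 = $24.47
PFL insurance: $2898.07 × 0.005 = $14.49
Medicare: $2898.07 × 0.03 = $86.94
Union dues: $250.06
(Employer's $531.26 toward union dues is not withheld from the employee.)
Total deductions = $272.13 + $179.10 + $24.47 + $14.49 + $86.94 + $250.06 = $827.19
Net pay = $2898.07 − $827.19 = $2070.88

$2070.88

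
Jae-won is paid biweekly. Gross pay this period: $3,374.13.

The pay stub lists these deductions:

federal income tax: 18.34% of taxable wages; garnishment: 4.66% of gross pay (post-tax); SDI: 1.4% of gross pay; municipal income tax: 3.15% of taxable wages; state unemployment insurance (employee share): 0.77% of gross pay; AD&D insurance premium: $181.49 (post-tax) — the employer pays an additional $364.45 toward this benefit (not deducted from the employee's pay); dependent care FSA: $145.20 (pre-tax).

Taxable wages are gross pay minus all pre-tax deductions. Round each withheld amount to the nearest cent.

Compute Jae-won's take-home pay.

$2,123.09

Dependent care FSA: $145.20
Taxable wages = $3,374.13 − $145.20 = $3,228.93
Municipal income tax: $3,228.93 × 0.0315 = $101.71
Federal income tax: $3,228.93 × 0.1834 = $592.19
SDI: $3,374.13 × 0.014 = $47.24
State unemployment insurance (employee share): $3,374.13 × 0.0077 = $25.98
Garnishment: $3,374.13 × 0.0466 = $157.23
AD&D insurance premium: $181.49
(Employer's $364.45 toward AD&D insurance premium is not withheld from the employee.)
Total deductions = $145.20 + $101.71 + $592.19 + $47.24 + $25.98 + $157.23 + $181.49 = $1,251.04
Net pay = $3,374.13 − $1,251.04 = $2,123.09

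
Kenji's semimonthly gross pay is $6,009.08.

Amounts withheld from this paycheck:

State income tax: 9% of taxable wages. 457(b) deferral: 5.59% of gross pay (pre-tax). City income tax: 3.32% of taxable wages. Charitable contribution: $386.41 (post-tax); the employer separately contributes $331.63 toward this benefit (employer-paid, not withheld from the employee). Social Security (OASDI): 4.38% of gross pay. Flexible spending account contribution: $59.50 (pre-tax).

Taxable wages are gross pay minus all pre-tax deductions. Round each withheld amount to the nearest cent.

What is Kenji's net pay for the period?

457(b) deferral: $6,009.08 × 0.0559 = $335.91
Flexible spending account contribution: $59.50
Pre-tax total = $335.91 + $59.50 = $395.41
Taxable wages = $6,009.08 − $395.41 = $5,613.67
City income tax: $5,613.67 × 0.0332 = $186.37
State income tax: $5,613.67 × 0.09 = $505.23
Social Security (OASDI): $6,009.08 × 0.0438 = $263.20
Charitable contribution: $386.41
(Employer's $331.63 toward charitable contribution is not withheld from the employee.)
Total deductions = $335.91 + $59.50 + $186.37 + $505.23 + $263.20 + $386.41 = $1,736.62
Net pay = $6,009.08 − $1,736.62 = $4,272.46

$4,272.46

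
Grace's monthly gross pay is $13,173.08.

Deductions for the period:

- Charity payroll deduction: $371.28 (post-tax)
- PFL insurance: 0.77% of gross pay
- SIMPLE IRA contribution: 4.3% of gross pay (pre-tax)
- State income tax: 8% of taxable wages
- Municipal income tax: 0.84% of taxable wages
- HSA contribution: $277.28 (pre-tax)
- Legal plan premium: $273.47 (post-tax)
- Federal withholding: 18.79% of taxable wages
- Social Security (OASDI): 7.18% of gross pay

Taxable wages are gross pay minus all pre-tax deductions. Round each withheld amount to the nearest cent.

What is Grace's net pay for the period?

HSA contribution: $277.28
SIMPLE IRA contribution: $13,173.08 × 0.043 = $566.44
Pre-tax total = $277.28 + $566.44 = $843.72
Taxable wages = $13,173.08 − $843.72 = $12,329.36
Federal withholding: $12,329.36 × 0.1879 = $2,316.69
Municipal income tax: $12,329.36 × 0.0084 = $103.57
State income tax: $12,329.36 × 0.08 = $986.35
Social Security (OASDI): $13,173.08 × 0.0718 = $945.83
PFL insurance: $13,173.08 × 0.0077 = $101.43
Legal plan premium: $273.47
Charity payroll deduction: $371.28
Total deductions = $277.28 + $566.44 + $2,316.69 + $103.57 + $986.35 + $945.83 + $101.43 + $273.47 + $371.28 = $5,942.34
Net pay = $13,173.08 − $5,942.34 = $7,230.74

$7,230.74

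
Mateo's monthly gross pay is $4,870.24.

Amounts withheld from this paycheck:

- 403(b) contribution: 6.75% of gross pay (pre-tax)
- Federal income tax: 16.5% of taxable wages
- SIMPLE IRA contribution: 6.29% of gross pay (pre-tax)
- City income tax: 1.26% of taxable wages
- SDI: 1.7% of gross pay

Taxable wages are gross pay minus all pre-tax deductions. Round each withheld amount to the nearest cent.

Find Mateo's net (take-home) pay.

403(b) contribution: $4,870.24 × 0.0675 = $328.74
SIMPLE IRA contribution: $4,870.24 × 0.0629 = $306.34
Pre-tax total = $328.74 + $306.34 = $635.08
Taxable wages = $4,870.24 − $635.08 = $4,235.16
Federal income tax: $4,235.16 × 0.165 = $698.80
City income tax: $4,235.16 × 0.0126 = $53.36
SDI: $4,870.24 × 0.017 = $82.79
Total deductions = $328.74 + $306.34 + $698.80 + $53.36 + $82.79 = $1,470.03
Net pay = $4,870.24 − $1,470.03 = $3,400.21

$3,400.21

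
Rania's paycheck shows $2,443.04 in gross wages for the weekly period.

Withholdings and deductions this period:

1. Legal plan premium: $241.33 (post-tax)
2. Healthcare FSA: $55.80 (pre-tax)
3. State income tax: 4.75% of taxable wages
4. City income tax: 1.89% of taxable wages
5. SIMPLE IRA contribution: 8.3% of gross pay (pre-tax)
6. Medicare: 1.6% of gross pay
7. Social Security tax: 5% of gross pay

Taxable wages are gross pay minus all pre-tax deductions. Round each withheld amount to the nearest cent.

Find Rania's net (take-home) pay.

$1,636.85

Healthcare FSA: $55.80
SIMPLE IRA contribution: $2,443.04 × 0.083 = $202.77
Pre-tax total = $55.80 + $202.77 = $258.57
Taxable wages = $2,443.04 − $258.57 = $2,184.47
City income tax: $2,184.47 × 0.0189 = $41.29
State income tax: $2,184.47 × 0.0475 = $103.76
Social Security tax: $2,443.04 × 0.05 = $122.15
Medicare: $2,443.04 × 0.016 = $39.09
Legal plan premium: $241.33
Total deductions = $55.80 + $202.77 + $41.29 + $103.76 + $122.15 + $39.09 + $241.33 = $806.19
Net pay = $2,443.04 − $806.19 = $1,636.85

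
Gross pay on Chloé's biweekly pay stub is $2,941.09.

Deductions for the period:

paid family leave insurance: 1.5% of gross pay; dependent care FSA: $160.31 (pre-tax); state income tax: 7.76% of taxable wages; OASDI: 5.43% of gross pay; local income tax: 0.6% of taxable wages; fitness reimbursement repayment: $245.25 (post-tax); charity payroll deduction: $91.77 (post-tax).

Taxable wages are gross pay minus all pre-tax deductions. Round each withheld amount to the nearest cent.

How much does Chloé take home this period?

$2,007.47

Dependent care FSA: $160.31
Taxable wages = $2,941.09 − $160.31 = $2,780.78
Local income tax: $2,780.78 × 0.006 = $16.68
State income tax: $2,780.78 × 0.0776 = $215.79
Paid family leave insurance: $2,941.09 × 0.015 = $44.12
OASDI: $2,941.09 × 0.0543 = $159.70
Charity payroll deduction: $91.77
Fitness reimbursement repayment: $245.25
Total deductions = $160.31 + $16.68 + $215.79 + $44.12 + $159.70 + $91.77 + $245.25 = $933.62
Net pay = $2,941.09 − $933.62 = $2,007.47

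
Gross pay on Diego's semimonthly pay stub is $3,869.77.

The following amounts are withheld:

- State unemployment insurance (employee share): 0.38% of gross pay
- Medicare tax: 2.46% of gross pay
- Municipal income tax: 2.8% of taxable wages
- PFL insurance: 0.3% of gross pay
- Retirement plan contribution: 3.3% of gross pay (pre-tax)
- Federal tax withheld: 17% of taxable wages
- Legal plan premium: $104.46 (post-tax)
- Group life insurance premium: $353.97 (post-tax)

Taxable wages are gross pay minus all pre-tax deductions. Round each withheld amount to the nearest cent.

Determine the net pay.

Retirement plan contribution: $3,869.77 × 0.033 = $127.70
Taxable wages = $3,869.77 − $127.70 = $3,742.07
Federal tax withheld: $3,742.07 × 0.17 = $636.15
Municipal income tax: $3,742.07 × 0.028 = $104.78
State unemployment insurance (employee share): $3,869.77 × 0.0038 = $14.71
PFL insurance: $3,869.77 × 0.003 = $11.61
Medicare tax: $3,869.77 × 0.0246 = $95.20
Group life insurance premium: $353.97
Legal plan premium: $104.46
Total deductions = $127.70 + $636.15 + $104.78 + $14.71 + $11.61 + $95.20 + $353.97 + $104.46 = $1,448.58
Net pay = $3,869.77 − $1,448.58 = $2,421.19

$2,421.19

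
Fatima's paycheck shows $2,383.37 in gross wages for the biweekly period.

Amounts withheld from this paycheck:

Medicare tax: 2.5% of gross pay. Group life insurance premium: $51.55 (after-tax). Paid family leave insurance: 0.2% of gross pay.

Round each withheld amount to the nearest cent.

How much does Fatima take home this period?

Medicare tax: $2,383.37 × 0.025 = $59.58
Paid family leave insurance: $2,383.37 × 0.002 = $4.77
Group life insurance premium: $51.55
Total deductions = $59.58 + $4.77 + $51.55 = $115.90
Net pay = $2,383.37 − $115.90 = $2,267.47

$2,267.47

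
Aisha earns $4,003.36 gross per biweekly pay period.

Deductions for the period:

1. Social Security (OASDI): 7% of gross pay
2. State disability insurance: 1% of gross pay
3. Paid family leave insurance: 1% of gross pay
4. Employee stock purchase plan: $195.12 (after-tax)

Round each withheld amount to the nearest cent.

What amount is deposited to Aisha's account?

$3,447.94

State disability insurance: $4,003.36 × 0.01 = $40.03
Paid family leave insurance: $4,003.36 × 0.01 = $40.03
Social Security (OASDI): $4,003.36 × 0.07 = $280.24
Employee stock purchase plan: $195.12
Total deductions = $40.03 + $40.03 + $280.24 + $195.12 = $555.42
Net pay = $4,003.36 − $555.42 = $3,447.94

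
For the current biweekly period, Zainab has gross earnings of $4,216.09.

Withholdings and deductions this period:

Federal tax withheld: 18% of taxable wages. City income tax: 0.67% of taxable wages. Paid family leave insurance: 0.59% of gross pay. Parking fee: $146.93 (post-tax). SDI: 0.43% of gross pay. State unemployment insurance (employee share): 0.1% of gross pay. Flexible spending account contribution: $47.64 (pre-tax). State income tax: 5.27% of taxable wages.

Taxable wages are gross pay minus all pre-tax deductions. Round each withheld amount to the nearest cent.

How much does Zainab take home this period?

$2,976.37

Flexible spending account contribution: $47.64
Taxable wages = $4,216.09 − $47.64 = $4,168.45
State income tax: $4,168.45 × 0.0527 = $219.68
City income tax: $4,168.45 × 0.0067 = $27.93
Federal tax withheld: $4,168.45 × 0.18 = $750.32
SDI: $4,216.09 × 0.0043 = $18.13
State unemployment insurance (employee share): $4,216.09 × 0.001 = $4.22
Paid family leave insurance: $4,216.09 × 0.0059 = $24.87
Parking fee: $146.93
Total deductions = $47.64 + $219.68 + $27.93 + $750.32 + $18.13 + $4.22 + $24.87 + $146.93 = $1,239.72
Net pay = $4,216.09 − $1,239.72 = $2,976.37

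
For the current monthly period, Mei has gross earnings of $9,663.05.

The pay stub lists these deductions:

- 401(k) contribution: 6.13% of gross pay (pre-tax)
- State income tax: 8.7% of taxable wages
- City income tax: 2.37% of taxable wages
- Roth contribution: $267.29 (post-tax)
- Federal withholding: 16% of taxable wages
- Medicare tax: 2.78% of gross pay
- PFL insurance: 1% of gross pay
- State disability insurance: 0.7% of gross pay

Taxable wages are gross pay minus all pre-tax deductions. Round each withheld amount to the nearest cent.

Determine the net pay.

$5,915.08

401(k) contribution: $9,663.05 × 0.0613 = $592.34
Taxable wages = $9,663.05 − $592.34 = $9,070.71
Federal withholding: $9,070.71 × 0.16 = $1,451.31
State income tax: $9,070.71 × 0.087 = $789.15
City income tax: $9,070.71 × 0.0237 = $214.98
State disability insurance: $9,663.05 × 0.007 = $67.64
Medicare tax: $9,663.05 × 0.0278 = $268.63
PFL insurance: $9,663.05 × 0.01 = $96.63
Roth contribution: $267.29
Total deductions = $592.34 + $1,451.31 + $789.15 + $214.98 + $67.64 + $268.63 + $96.63 + $267.29 = $3,747.97
Net pay = $9,663.05 − $3,747.97 = $5,915.08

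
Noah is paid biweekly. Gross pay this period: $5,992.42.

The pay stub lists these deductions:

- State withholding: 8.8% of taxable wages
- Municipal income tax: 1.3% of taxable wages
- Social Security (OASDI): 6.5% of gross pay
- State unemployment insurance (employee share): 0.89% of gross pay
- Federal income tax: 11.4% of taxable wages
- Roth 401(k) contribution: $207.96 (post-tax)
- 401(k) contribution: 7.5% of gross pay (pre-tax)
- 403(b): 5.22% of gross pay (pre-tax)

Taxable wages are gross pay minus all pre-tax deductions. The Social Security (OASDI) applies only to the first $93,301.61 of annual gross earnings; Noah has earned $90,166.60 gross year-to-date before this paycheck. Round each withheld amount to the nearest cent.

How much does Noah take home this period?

403(b): $5,992.42 × 0.0522 = $312.80
401(k) contribution: $5,992.42 × 0.075 = $449.43
Pre-tax total = $312.80 + $449.43 = $762.23
Taxable wages = $5,992.42 − $762.23 = $5,230.19
State withholding: $5,230.19 × 0.088 = $460.26
Municipal income tax: $5,230.19 × 0.013 = $67.99
Federal income tax: $5,230.19 × 0.114 = $596.24
State unemployment insurance (employee share): $5,992.42 × 0.0089 = $53.33
Social Security (OASDI): only $93,301.61 − $90,166.60 = $3,135.01 of this check is subject → $3,135.01 × 0.065 = $203.78
Roth 401(k) contribution: $207.96
Total deductions = $312.80 + $449.43 + $460.26 + $67.99 + $596.24 + $53.33 + $203.78 + $207.96 = $2,351.79
Net pay = $5,992.42 − $2,351.79 = $3,640.63

$3,640.63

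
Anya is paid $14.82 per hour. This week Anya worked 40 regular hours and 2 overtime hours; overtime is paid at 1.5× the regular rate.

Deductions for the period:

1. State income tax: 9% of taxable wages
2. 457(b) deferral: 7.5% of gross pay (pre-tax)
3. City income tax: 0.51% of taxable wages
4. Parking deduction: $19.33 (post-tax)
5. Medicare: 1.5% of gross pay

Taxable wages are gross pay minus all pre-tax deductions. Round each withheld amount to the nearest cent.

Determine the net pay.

$504.52

Regular pay: 40 × $14.82 = $592.80
Overtime pay: 2 × $14.82 × 1.5 = $44.46
Gross pay = $592.80 + $44.46 = $637.26
457(b) deferral: $637.26 × 0.075 = $47.79
Taxable wages = $637.26 − $47.79 = $589.47
State income tax: $589.47 × 0.09 = $53.05
City income tax: $589.47 × 0.0051 = $3.01
Medicare: $637.26 × 0.015 = $9.56
Parking deduction: $19.33
Total deductions = $47.79 + $53.05 + $3.01 + $9.56 + $19.33 = $132.74
Net pay = $637.26 − $132.74 = $504.52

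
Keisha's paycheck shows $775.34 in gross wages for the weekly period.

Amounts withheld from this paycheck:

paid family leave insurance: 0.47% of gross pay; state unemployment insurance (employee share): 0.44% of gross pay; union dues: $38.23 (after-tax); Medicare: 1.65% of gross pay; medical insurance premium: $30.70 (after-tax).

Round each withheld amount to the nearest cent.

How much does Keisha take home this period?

$686.57

Medicare: $775.34 × 0.0165 = $12.79
State unemployment insurance (employee share): $775.34 × 0.0044 = $3.41
Paid family leave insurance: $775.34 × 0.0047 = $3.64
Medical insurance premium: $30.70
Union dues: $38.23
Total deductions = $12.79 + $3.41 + $3.64 + $30.70 + $38.23 = $88.77
Net pay = $775.34 − $88.77 = $686.57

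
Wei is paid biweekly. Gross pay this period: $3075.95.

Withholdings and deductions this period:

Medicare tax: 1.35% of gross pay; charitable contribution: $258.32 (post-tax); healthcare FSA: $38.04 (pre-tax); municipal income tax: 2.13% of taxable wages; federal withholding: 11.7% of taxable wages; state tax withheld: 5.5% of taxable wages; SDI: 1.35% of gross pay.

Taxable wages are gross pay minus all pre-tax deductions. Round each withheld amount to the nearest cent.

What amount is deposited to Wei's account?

$2109.29

Healthcare FSA: $38.04
Taxable wages = $3075.95 − $38.04 = $3037.91
State tax withheld: $3037.91 × 0.055 = $167.09
Municipal income tax: $3037.91 × 0.0213 = $64.71
Federal withholding: $3037.91 × 0.117 = $355.44
Medicare tax: $3075.95 × 0.0135 = $41.53
SDI: $3075.95 × 0.0135 = $41.53
Charitable contribution: $258.32
Total deductions = $38.04 + $167.09 + $64.71 + $355.44 + $41.53 + $41.53 + $258.32 = $966.66
Net pay = $3075.95 − $966.66 = $2109.29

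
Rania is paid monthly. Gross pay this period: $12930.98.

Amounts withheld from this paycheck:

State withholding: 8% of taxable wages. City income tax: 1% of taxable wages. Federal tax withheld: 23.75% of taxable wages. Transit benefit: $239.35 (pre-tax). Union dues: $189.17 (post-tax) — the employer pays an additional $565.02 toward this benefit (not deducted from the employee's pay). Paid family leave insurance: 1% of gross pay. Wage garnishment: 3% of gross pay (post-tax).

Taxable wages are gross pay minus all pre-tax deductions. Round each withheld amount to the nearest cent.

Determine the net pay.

$7828.71

Transit benefit: $239.35
Taxable wages = $12930.98 − $239.35 = $12691.63
City income tax: $12691.63 × 0.01 = $126.92
Federal tax withheld: $12691.63 × 0.2375 = $3014.26
State withholding: $12691.63 × 0.08 = $1015.33
Paid family leave insurance: $12930.98 × 0.01 = $129.31
Wage garnishment: $12930.98 × 0.03 = $387.93
Union dues: $189.17
(Employer's $565.02 toward union dues is not withheld from the employee.)
Total deductions = $239.35 + $126.92 + $3014.26 + $1015.33 + $129.31 + $387.93 + $189.17 = $5102.27
Net pay = $12930.98 − $5102.27 = $7828.71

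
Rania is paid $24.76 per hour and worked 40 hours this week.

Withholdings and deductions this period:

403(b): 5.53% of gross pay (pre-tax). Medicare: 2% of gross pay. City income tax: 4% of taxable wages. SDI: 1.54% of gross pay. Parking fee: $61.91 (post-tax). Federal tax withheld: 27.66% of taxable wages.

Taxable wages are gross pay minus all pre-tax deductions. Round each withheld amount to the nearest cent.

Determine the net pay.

$542.43

Gross pay: 40 × $24.76 = $990.40
403(b): $990.40 × 0.0553 = $54.77
Taxable wages = $990.40 − $54.77 = $935.63
City income tax: $935.63 × 0.04 = $37.43
Federal tax withheld: $935.63 × 0.2766 = $258.80
SDI: $990.40 × 0.0154 = $15.25
Medicare: $990.40 × 0.02 = $19.81
Parking fee: $61.91
Total deductions = $54.77 + $37.43 + $258.80 + $15.25 + $19.81 + $61.91 = $447.97
Net pay = $990.40 − $447.97 = $542.43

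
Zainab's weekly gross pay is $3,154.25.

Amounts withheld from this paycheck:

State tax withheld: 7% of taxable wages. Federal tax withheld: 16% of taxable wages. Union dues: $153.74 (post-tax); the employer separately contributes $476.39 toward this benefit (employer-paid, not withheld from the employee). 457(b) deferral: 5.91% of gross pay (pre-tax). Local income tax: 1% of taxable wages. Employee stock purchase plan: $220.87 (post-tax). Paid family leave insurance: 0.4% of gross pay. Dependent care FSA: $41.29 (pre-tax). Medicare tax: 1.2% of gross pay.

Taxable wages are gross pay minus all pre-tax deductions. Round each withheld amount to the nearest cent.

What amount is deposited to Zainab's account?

457(b) deferral: $3,154.25 × 0.0591 = $186.42
Dependent care FSA: $41.29
Pre-tax total = $186.42 + $41.29 = $227.71
Taxable wages = $3,154.25 − $227.71 = $2,926.54
State tax withheld: $2,926.54 × 0.07 = $204.86
Local income tax: $2,926.54 × 0.01 = $29.27
Federal tax withheld: $2,926.54 × 0.16 = $468.25
Medicare tax: $3,154.25 × 0.012 = $37.85
Paid family leave insurance: $3,154.25 × 0.004 = $12.62
Union dues: $153.74
Employee stock purchase plan: $220.87
(Employer's $476.39 toward union dues is not withheld from the employee.)
Total deductions = $186.42 + $41.29 + $204.86 + $29.27 + $468.25 + $37.85 + $12.62 + $153.74 + $220.87 = $1,355.17
Net pay = $3,154.25 − $1,355.17 = $1,799.08

$1,799.08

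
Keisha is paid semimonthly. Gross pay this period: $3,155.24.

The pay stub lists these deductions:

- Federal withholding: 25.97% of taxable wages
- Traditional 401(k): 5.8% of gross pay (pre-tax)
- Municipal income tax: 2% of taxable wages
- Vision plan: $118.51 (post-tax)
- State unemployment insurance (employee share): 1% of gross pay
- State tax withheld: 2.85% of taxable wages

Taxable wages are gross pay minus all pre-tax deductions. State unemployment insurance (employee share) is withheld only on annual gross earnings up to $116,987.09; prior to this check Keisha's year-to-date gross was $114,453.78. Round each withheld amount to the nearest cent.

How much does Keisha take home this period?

Traditional 401(k): $3,155.24 × 0.058 = $183.00
Taxable wages = $3,155.24 − $183.00 = $2,972.24
Municipal income tax: $2,972.24 × 0.02 = $59.44
State tax withheld: $2,972.24 × 0.0285 = $84.71
Federal withholding: $2,972.24 × 0.2597 = $771.89
State unemployment insurance (employee share): only $116,987.09 − $114,453.78 = $2,533.31 of this check is subject → $2,533.31 × 0.01 = $25.33
Vision plan: $118.51
Total deductions = $183.00 + $59.44 + $84.71 + $771.89 + $25.33 + $118.51 = $1,242.88
Net pay = $3,155.24 − $1,242.88 = $1,912.36

$1,912.36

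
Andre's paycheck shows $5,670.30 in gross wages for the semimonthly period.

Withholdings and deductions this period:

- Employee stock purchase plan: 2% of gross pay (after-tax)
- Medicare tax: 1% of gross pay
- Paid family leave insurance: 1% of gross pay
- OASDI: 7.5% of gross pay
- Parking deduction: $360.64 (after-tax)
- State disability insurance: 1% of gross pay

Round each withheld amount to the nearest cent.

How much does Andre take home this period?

State disability insurance: $5,670.30 × 0.01 = $56.70
OASDI: $5,670.30 × 0.075 = $425.27
Medicare tax: $5,670.30 × 0.01 = $56.70
Paid family leave insurance: $5,670.30 × 0.01 = $56.70
Parking deduction: $360.64
Employee stock purchase plan: $5,670.30 × 0.02 = $113.41
Total deductions = $56.70 + $425.27 + $56.70 + $56.70 + $360.64 + $113.41 = $1,069.42
Net pay = $5,670.30 − $1,069.42 = $4,600.88

$4,600.88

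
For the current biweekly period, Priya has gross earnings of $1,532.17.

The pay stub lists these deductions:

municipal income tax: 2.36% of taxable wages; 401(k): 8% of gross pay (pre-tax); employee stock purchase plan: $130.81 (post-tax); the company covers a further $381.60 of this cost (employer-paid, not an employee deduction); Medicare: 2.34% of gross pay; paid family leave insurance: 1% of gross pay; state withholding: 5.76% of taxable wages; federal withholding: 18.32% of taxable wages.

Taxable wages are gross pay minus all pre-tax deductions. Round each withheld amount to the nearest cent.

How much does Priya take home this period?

$854.92

401(k): $1,532.17 × 0.08 = $122.57
Taxable wages = $1,532.17 − $122.57 = $1,409.60
State withholding: $1,409.60 × 0.0576 = $81.19
Federal withholding: $1,409.60 × 0.1832 = $258.24
Municipal income tax: $1,409.60 × 0.0236 = $33.27
Medicare: $1,532.17 × 0.0234 = $35.85
Paid family leave insurance: $1,532.17 × 0.01 = $15.32
Employee stock purchase plan: $130.81
(Employer's $381.60 toward employee stock purchase plan is not withheld from the employee.)
Total deductions = $122.57 + $81.19 + $258.24 + $33.27 + $35.85 + $15.32 + $130.81 = $677.25
Net pay = $1,532.17 − $677.25 = $854.92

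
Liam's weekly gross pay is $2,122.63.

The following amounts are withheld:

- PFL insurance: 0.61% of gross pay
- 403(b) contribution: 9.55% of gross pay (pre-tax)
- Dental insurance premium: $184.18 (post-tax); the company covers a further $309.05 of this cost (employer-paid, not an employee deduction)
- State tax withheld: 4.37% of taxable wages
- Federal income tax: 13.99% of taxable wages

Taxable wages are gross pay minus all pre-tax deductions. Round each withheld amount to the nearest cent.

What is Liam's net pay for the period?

$1,370.29

403(b) contribution: $2,122.63 × 0.0955 = $202.71
Taxable wages = $2,122.63 − $202.71 = $1,919.92
Federal income tax: $1,919.92 × 0.1399 = $268.60
State tax withheld: $1,919.92 × 0.0437 = $83.90
PFL insurance: $2,122.63 × 0.0061 = $12.95
Dental insurance premium: $184.18
(Employer's $309.05 toward dental insurance premium is not withheld from the employee.)
Total deductions = $202.71 + $268.60 + $83.90 + $12.95 + $184.18 = $752.34
Net pay = $2,122.63 − $752.34 = $1,370.29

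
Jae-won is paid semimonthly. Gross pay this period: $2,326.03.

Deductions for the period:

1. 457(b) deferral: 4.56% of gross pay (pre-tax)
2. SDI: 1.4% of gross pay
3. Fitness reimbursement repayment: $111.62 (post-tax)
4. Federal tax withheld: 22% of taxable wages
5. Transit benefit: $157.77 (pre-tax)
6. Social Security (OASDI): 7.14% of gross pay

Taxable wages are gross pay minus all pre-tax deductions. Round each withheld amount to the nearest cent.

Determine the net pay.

$1,298.25

Transit benefit: $157.77
457(b) deferral: $2,326.03 × 0.0456 = $106.07
Pre-tax total = $157.77 + $106.07 = $263.84
Taxable wages = $2,326.03 − $263.84 = $2,062.19
Federal tax withheld: $2,062.19 × 0.22 = $453.68
SDI: $2,326.03 × 0.014 = $32.56
Social Security (OASDI): $2,326.03 × 0.0714 = $166.08
Fitness reimbursement repayment: $111.62
Total deductions = $157.77 + $106.07 + $453.68 + $32.56 + $166.08 + $111.62 = $1,027.78
Net pay = $2,326.03 − $1,027.78 = $1,298.25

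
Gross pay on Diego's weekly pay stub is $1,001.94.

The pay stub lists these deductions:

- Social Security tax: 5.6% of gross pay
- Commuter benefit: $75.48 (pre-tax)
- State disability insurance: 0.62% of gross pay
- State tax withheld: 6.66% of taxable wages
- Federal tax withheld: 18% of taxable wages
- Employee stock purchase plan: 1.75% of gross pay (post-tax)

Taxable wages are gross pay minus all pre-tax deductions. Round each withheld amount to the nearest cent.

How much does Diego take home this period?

Commuter benefit: $75.48
Taxable wages = $1,001.94 − $75.48 = $926.46
State tax withheld: $926.46 × 0.0666 = $61.70
Federal tax withheld: $926.46 × 0.18 = $166.76
State disability insurance: $1,001.94 × 0.0062 = $6.21
Social Security tax: $1,001.94 × 0.056 = $56.11
Employee stock purchase plan: $1,001.94 × 0.0175 = $17.53
Total deductions = $75.48 + $61.70 + $166.76 + $6.21 + $56.11 + $17.53 = $383.79
Net pay = $1,001.94 − $383.79 = $618.15

$618.15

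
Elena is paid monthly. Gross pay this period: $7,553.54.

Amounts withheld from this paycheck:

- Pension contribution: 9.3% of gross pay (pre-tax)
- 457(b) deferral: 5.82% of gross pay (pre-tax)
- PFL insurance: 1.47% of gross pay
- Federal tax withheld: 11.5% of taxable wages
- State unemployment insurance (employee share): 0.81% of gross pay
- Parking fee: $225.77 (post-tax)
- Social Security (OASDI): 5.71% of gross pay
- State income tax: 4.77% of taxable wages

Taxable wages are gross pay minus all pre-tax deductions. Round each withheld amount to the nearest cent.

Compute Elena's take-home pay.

Pension contribution: $7,553.54 × 0.093 = $702.48
457(b) deferral: $7,553.54 × 0.0582 = $439.62
Pre-tax total = $702.48 + $439.62 = $1,142.10
Taxable wages = $7,553.54 − $1,142.10 = $6,411.44
Federal tax withheld: $6,411.44 × 0.115 = $737.32
State income tax: $6,411.44 × 0.0477 = $305.83
State unemployment insurance (employee share): $7,553.54 × 0.0081 = $61.18
Social Security (OASDI): $7,553.54 × 0.0571 = $431.31
PFL insurance: $7,553.54 × 0.0147 = $111.04
Parking fee: $225.77
Total deductions = $702.48 + $439.62 + $737.32 + $305.83 + $61.18 + $431.31 + $111.04 + $225.77 = $3,014.55
Net pay = $7,553.54 − $3,014.55 = $4,538.99

$4,538.99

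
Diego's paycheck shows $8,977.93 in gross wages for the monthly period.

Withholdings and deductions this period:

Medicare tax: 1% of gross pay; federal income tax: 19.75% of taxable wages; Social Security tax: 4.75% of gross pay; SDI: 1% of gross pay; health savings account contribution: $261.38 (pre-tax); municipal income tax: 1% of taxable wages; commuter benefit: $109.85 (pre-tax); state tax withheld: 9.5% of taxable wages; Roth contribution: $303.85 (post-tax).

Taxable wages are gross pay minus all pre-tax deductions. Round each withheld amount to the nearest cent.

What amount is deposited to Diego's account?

$5,093.31

Commuter benefit: $109.85
Health savings account contribution: $261.38
Pre-tax total = $109.85 + $261.38 = $371.23
Taxable wages = $8,977.93 − $371.23 = $8,606.70
Federal income tax: $8,606.70 × 0.1975 = $1,699.82
Municipal income tax: $8,606.70 × 0.01 = $86.07
State tax withheld: $8,606.70 × 0.095 = $817.64
SDI: $8,977.93 × 0.01 = $89.78
Medicare tax: $8,977.93 × 0.01 = $89.78
Social Security tax: $8,977.93 × 0.0475 = $426.45
Roth contribution: $303.85
Total deductions = $109.85 + $261.38 + $1,699.82 + $86.07 + $817.64 + $89.78 + $89.78 + $426.45 + $303.85 = $3,884.62
Net pay = $8,977.93 − $3,884.62 = $5,093.31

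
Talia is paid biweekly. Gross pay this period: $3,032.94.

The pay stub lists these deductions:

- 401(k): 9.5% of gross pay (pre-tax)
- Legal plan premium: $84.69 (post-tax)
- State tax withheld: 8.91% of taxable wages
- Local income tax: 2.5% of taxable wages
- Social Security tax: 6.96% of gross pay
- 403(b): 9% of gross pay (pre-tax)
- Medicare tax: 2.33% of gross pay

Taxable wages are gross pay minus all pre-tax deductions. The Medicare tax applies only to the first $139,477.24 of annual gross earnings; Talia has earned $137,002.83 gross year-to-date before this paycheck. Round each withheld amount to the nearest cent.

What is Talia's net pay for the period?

401(k): $3,032.94 × 0.095 = $288.13
403(b): $3,032.94 × 0.09 = $272.96
Pre-tax total = $288.13 + $272.96 = $561.09
Taxable wages = $3,032.94 − $561.09 = $2,471.85
Local income tax: $2,471.85 × 0.025 = $61.80
State tax withheld: $2,471.85 × 0.0891 = $220.24
Medicare tax: only $139,477.24 − $137,002.83 = $2,474.41 of this check is subject → $2,474.41 × 0.0233 = $57.65
Social Security tax: $3,032.94 × 0.0696 = $211.09
Legal plan premium: $84.69
Total deductions = $288.13 + $272.96 + $61.80 + $220.24 + $57.65 + $211.09 + $84.69 = $1,196.56
Net pay = $3,032.94 − $1,196.56 = $1,836.38

$1,836.38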